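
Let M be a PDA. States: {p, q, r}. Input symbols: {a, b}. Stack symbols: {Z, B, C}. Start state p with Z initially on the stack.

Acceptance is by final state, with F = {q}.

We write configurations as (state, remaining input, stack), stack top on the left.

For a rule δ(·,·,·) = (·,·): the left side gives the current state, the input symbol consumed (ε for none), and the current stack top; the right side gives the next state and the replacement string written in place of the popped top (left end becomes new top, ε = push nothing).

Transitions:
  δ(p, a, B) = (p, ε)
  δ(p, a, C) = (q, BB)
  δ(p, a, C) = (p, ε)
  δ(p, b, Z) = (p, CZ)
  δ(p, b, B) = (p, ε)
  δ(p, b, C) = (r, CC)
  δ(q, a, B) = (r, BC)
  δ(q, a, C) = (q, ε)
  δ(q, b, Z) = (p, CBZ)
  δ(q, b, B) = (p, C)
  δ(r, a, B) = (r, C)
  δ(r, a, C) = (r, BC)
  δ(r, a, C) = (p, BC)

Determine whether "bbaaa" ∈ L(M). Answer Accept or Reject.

One accepting computation: (p, bbaaa, Z) ⊢ (p, baaa, CZ) ⊢ (r, aaa, CCZ) ⊢ (p, aa, BCCZ) ⊢ (p, a, CCZ) ⊢ (q, ε, BBCZ)
All input consumed and state q ∈ F.

Accept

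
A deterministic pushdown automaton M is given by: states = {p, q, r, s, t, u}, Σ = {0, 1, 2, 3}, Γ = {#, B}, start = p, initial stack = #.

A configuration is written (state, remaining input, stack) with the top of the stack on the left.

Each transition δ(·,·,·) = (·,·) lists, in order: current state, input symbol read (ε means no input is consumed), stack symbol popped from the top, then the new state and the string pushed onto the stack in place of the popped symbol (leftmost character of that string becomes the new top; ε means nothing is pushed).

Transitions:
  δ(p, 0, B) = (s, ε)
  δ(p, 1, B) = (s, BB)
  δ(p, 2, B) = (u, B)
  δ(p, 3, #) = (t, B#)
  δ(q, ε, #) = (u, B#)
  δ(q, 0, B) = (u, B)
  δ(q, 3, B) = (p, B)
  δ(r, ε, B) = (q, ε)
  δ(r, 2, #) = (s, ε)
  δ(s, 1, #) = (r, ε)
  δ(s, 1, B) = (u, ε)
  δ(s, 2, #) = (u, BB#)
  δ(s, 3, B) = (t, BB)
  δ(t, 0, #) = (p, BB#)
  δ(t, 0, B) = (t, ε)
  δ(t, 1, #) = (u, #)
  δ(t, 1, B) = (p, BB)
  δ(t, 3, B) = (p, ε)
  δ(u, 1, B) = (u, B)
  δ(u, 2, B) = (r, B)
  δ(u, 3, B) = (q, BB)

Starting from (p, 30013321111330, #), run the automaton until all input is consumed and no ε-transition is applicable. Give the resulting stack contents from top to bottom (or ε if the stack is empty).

(p, 30013321111330, #)
  read 3, top #: go to t, push B# → (t, 0013321111330, B#)
  read 0, top B: go to t, push ε → (t, 013321111330, #)
  read 0, top #: go to p, push BB# → (p, 13321111330, BB#)
  read 1, top B: go to s, push BB → (s, 3321111330, BBB#)
  read 3, top B: go to t, push BB → (t, 321111330, BBBB#)
  read 3, top B: go to p, push ε → (p, 21111330, BBB#)
  read 2, top B: go to u, push B → (u, 1111330, BBB#)
  read 1, top B: go to u, push B → (u, 111330, BBB#)
  read 1, top B: go to u, push B → (u, 11330, BBB#)
  read 1, top B: go to u, push B → (u, 1330, BBB#)
  read 1, top B: go to u, push B → (u, 330, BBB#)
  read 3, top B: go to q, push BB → (q, 30, BBBB#)
  read 3, top B: go to p, push B → (p, 0, BBBB#)
  read 0, top B: go to s, push ε → (s, ε, BBB#)
All input consumed in state s with stack BBB#.

BBB#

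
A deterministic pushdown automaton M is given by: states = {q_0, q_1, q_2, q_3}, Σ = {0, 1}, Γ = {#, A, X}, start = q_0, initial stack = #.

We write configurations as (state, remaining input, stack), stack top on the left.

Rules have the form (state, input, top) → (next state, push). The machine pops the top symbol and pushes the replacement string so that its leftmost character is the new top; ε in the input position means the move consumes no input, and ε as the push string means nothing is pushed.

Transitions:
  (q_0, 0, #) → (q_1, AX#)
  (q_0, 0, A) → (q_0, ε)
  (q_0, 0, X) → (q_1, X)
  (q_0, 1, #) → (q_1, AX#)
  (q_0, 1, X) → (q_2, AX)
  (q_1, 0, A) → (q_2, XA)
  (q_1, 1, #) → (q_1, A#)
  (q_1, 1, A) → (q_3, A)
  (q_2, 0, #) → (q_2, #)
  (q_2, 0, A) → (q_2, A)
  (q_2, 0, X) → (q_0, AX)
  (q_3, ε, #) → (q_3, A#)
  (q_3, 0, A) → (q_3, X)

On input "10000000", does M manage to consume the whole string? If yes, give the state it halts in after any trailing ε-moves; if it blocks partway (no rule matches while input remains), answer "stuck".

stuck

(q_0, 10000000, #) ⊢ (q_1, 0000000, AX#) ⊢ (q_2, 000000, XAX#) ⊢ (q_0, 00000, AXAX#) ⊢ (q_0, 0000, XAX#) ⊢ (q_1, 000, XAX#)
No transition for (q_1, 0, top X); M blocks with input 000 remaining.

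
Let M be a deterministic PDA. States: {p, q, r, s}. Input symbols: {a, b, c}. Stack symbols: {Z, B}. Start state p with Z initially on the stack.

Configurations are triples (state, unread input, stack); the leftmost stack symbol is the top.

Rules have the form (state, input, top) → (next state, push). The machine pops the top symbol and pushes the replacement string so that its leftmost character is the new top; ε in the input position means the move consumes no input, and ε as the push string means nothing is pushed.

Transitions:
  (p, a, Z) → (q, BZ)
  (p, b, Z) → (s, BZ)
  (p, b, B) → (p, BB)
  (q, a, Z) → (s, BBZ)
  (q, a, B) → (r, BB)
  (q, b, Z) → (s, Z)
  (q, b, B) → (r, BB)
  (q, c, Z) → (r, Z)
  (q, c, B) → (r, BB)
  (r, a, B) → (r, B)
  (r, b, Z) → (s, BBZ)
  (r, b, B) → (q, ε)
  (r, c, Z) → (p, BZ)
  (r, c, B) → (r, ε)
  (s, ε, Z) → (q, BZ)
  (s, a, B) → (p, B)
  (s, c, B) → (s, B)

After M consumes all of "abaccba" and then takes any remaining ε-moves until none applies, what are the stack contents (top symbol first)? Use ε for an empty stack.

(p, abaccba, Z)
  read a, top Z: go to q, push BZ → (q, baccba, BZ)
  read b, top B: go to r, push BB → (r, accba, BBZ)
  read a, top B: go to r, push B → (r, ccba, BBZ)
  read c, top B: go to r, push ε → (r, cba, BZ)
  read c, top B: go to r, push ε → (r, ba, Z)
  read b, top Z: go to s, push BBZ → (s, a, BBZ)
  read a, top B: go to p, push B → (p, ε, BBZ)
All input consumed in state p with stack BBZ.

BBZ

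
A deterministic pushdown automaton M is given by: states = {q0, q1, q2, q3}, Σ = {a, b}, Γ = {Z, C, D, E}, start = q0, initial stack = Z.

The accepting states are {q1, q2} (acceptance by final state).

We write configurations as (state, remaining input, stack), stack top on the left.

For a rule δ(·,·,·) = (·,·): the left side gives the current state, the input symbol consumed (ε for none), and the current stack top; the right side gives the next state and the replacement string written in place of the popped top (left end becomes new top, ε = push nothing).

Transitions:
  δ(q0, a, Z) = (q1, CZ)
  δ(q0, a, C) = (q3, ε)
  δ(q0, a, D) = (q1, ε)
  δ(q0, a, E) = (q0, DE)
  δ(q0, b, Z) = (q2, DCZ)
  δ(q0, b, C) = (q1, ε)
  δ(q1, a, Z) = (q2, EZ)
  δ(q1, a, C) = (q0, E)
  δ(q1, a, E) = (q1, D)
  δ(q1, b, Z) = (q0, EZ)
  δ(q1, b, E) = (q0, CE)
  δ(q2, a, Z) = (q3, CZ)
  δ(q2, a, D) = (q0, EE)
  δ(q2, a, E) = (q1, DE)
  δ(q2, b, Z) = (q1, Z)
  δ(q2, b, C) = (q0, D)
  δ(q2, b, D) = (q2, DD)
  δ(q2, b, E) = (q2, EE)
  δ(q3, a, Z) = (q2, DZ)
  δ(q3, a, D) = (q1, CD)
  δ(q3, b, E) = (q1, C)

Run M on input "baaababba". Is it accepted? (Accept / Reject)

Reject

(q0, baaababba, Z) ⊢ (q2, aaababba, DCZ) ⊢ (q0, aababba, EECZ) ⊢ (q0, ababba, DEECZ) ⊢ (q1, babba, EECZ) ⊢ (q0, abba, CEECZ) ⊢ (q3, bba, EECZ) ⊢ (q1, ba, CECZ)
No transition applies at (q1, ba, CECZ); input not fully consumed.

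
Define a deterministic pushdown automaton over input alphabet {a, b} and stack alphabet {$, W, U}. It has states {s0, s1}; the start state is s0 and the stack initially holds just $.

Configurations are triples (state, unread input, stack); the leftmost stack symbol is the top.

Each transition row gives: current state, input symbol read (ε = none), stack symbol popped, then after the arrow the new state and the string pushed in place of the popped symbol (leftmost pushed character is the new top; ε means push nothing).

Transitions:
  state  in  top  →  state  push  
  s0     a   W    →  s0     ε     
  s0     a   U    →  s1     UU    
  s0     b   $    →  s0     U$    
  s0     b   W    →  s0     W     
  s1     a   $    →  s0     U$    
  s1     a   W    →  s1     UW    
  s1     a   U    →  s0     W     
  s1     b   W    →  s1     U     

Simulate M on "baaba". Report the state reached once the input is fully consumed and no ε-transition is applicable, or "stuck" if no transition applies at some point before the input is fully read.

s0

(s0, baaba, $) ⊢ (s0, aaba, U$) ⊢ (s1, aba, UU$) ⊢ (s0, ba, WU$) ⊢ (s0, a, WU$) ⊢ (s0, ε, U$)
All input consumed; M is in state s0.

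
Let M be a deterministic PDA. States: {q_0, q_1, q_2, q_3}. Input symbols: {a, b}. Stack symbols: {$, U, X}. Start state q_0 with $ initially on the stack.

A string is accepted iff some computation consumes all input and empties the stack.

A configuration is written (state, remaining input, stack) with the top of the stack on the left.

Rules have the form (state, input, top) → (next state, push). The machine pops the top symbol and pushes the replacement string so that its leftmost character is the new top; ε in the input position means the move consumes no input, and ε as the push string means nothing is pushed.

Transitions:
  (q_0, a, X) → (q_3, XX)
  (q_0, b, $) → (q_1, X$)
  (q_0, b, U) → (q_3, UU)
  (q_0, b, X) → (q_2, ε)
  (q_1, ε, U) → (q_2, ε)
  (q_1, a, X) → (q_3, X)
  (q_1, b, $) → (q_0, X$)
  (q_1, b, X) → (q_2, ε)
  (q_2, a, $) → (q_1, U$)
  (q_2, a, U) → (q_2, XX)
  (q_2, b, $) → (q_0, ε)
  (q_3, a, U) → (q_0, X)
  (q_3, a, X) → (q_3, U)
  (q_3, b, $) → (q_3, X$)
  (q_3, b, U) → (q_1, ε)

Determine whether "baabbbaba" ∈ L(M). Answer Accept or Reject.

Reject

(q_0, baabbbaba, $) ⊢ (q_1, aabbbaba, X$) ⊢ (q_3, abbbaba, X$) ⊢ (q_3, bbbaba, U$) ⊢ (q_1, bbaba, $) ⊢ (q_0, baba, X$) ⊢ (q_2, aba, $) ⊢ (q_1, ba, U$) ⊢ (q_2, ba, $) ⊢ (q_0, a, ε)
No transition applies at (q_0, a, ε); input not fully consumed.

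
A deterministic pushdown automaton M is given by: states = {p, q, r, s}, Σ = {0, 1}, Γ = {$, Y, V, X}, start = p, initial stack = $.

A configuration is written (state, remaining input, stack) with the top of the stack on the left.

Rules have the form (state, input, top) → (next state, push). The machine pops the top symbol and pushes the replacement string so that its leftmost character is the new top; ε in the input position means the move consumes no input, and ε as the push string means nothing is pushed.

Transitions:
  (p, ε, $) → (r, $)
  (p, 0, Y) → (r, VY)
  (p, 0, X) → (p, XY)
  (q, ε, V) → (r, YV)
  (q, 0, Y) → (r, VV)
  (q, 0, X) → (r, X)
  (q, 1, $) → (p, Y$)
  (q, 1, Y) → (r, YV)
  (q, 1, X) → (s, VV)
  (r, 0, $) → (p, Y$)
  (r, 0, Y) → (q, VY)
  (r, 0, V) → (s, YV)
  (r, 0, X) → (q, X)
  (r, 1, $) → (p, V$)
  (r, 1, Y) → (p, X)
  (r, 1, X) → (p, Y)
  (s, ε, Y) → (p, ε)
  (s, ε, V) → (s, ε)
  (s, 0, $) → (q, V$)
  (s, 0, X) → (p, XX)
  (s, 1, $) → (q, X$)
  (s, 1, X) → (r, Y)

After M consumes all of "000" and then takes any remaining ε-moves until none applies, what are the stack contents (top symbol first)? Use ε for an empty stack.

(p, 000, $)
  ε-move, top $: go to r, push $ → (r, 000, $)
  read 0, top $: go to p, push Y$ → (p, 00, Y$)
  read 0, top Y: go to r, push VY → (r, 0, VY$)
  read 0, top V: go to s, push YV → (s, ε, YVY$)
  ε-move, top Y: go to p, push ε → (p, ε, VY$)
All input consumed in state p with stack VY$.

VY$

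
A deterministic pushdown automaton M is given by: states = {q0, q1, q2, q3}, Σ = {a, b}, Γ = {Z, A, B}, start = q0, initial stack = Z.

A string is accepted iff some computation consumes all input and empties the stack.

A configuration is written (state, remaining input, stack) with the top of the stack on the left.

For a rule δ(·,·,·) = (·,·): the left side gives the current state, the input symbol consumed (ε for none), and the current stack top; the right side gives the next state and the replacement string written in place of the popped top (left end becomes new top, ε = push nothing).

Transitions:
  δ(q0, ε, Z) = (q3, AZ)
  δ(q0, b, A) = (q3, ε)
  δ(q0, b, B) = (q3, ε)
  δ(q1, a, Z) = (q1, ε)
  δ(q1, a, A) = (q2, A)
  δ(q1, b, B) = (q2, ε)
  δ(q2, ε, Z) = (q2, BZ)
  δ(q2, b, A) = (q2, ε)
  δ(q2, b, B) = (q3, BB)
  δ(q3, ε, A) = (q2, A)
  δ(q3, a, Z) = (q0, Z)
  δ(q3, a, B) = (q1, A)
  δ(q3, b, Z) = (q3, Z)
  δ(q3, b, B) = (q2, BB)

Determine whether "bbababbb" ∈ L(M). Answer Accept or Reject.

(q0, bbababbb, Z)
  ε-move, top Z: go to q3, push AZ → (q3, bbababbb, AZ)
  ε-move, top A: go to q2, push A → (q2, bbababbb, AZ)
  read b, top A: go to q2, push ε → (q2, bababbb, Z)
  ε-move, top Z: go to q2, push BZ → (q2, bababbb, BZ)
  read b, top B: go to q3, push BB → (q3, ababbb, BBZ)
  read a, top B: go to q1, push A → (q1, babbb, ABZ)
No transition applies at (q1, babbb, ABZ); input not fully consumed.

Reject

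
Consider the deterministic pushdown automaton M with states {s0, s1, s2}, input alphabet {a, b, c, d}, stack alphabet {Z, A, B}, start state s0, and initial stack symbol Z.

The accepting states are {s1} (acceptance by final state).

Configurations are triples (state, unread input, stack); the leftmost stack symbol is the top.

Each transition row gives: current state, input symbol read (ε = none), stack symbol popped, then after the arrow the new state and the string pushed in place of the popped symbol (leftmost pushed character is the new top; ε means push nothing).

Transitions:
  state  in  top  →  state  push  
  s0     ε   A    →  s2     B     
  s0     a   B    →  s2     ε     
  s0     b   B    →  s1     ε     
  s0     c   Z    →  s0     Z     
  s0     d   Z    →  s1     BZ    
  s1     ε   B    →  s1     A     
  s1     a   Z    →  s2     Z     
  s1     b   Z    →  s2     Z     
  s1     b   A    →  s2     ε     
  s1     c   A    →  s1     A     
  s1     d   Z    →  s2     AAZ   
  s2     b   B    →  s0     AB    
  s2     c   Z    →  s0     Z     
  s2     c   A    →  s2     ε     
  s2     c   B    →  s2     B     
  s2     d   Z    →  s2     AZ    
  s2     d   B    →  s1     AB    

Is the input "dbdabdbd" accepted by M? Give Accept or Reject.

(s0, dbdabdbd, Z) ⊢ (s1, bdabdbd, BZ) ⊢ (s1, bdabdbd, AZ) ⊢ (s2, dabdbd, Z) ⊢ (s2, abdbd, AZ)
No transition applies at (s2, abdbd, AZ); input not fully consumed.

Reject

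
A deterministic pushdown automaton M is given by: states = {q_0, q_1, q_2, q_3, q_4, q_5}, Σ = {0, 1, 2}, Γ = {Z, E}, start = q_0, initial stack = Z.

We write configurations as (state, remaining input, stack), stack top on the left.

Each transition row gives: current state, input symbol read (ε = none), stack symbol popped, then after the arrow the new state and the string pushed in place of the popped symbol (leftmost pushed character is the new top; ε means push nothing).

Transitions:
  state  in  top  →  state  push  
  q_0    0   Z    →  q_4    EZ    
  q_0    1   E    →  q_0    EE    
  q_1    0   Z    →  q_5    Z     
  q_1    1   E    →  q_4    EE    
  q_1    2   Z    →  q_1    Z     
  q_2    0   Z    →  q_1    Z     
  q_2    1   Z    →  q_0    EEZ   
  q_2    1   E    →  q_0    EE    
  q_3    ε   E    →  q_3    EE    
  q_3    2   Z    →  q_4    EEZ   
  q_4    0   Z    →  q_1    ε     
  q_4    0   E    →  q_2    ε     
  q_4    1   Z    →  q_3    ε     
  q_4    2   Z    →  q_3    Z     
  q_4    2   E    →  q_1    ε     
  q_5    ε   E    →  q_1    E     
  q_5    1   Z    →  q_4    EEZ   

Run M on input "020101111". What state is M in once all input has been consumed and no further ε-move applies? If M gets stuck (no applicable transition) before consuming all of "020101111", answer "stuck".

(q_0, 020101111, Z)
  read 0, top Z: go to q_4, push EZ → (q_4, 20101111, EZ)
  read 2, top E: go to q_1, push ε → (q_1, 0101111, Z)
  read 0, top Z: go to q_5, push Z → (q_5, 101111, Z)
  read 1, top Z: go to q_4, push EEZ → (q_4, 01111, EEZ)
  read 0, top E: go to q_2, push ε → (q_2, 1111, EZ)
  read 1, top E: go to q_0, push EE → (q_0, 111, EEZ)
  read 1, top E: go to q_0, push EE → (q_0, 11, EEEZ)
  read 1, top E: go to q_0, push EE → (q_0, 1, EEEEZ)
  read 1, top E: go to q_0, push EE → (q_0, ε, EEEEEZ)
All input consumed; M is in state q_0.

q_0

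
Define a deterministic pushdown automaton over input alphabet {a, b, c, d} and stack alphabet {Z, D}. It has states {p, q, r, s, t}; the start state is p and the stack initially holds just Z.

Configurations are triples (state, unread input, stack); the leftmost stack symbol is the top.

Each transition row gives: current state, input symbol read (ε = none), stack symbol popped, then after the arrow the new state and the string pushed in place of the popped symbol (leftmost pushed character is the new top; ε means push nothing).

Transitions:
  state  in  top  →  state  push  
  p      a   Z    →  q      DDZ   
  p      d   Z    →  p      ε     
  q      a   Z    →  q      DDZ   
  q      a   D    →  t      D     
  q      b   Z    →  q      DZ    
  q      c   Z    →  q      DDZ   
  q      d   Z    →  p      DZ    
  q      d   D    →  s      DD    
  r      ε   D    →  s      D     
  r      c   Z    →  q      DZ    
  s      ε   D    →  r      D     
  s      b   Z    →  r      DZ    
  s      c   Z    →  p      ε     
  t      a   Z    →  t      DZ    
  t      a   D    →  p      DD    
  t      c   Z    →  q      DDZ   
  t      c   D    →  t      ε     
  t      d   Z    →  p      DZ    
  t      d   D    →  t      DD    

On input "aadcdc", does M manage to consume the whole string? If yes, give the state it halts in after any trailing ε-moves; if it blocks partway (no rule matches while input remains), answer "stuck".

(p, aadcdc, Z) ⊢ (q, adcdc, DDZ) ⊢ (t, dcdc, DDZ) ⊢ (t, cdc, DDDZ) ⊢ (t, dc, DDZ) ⊢ (t, c, DDDZ) ⊢ (t, ε, DDZ)
All input consumed; M is in state t.

t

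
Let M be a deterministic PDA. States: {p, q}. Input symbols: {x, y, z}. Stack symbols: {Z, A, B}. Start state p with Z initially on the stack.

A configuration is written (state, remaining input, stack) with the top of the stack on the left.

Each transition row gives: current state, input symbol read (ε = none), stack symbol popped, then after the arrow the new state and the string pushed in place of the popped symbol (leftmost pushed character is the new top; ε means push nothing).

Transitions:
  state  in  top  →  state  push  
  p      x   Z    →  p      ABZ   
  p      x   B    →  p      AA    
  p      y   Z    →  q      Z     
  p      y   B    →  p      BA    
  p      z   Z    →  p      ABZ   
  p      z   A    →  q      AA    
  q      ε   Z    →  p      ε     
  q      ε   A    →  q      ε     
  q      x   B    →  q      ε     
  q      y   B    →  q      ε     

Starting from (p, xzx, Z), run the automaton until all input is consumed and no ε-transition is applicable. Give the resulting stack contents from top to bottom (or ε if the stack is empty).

ε

(p, xzx, Z) ⊢ (p, zx, ABZ) ⊢ (q, x, AABZ) ⊢ (q, x, ABZ) ⊢ (q, x, BZ) ⊢ (q, ε, Z) ⊢ (p, ε, ε)
All input consumed in state p with stack ε.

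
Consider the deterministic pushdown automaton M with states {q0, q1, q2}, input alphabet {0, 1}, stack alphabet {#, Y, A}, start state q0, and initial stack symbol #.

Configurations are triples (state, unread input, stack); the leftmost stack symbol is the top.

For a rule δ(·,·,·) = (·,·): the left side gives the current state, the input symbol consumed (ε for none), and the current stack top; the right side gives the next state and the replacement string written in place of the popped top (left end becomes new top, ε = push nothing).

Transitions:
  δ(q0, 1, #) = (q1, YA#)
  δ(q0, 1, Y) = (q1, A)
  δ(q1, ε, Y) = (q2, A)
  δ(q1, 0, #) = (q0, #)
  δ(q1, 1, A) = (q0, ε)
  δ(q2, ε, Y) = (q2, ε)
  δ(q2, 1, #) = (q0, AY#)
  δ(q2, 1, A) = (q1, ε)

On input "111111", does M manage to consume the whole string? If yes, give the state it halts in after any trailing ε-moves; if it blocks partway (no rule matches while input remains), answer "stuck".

q0

(q0, 111111, #)
  read 1, top #: go to q1, push YA# → (q1, 11111, YA#)
  ε-move, top Y: go to q2, push A → (q2, 11111, AA#)
  read 1, top A: go to q1, push ε → (q1, 1111, A#)
  read 1, top A: go to q0, push ε → (q0, 111, #)
  read 1, top #: go to q1, push YA# → (q1, 11, YA#)
  ε-move, top Y: go to q2, push A → (q2, 11, AA#)
  read 1, top A: go to q1, push ε → (q1, 1, A#)
  read 1, top A: go to q0, push ε → (q0, ε, #)
All input consumed; M is in state q0.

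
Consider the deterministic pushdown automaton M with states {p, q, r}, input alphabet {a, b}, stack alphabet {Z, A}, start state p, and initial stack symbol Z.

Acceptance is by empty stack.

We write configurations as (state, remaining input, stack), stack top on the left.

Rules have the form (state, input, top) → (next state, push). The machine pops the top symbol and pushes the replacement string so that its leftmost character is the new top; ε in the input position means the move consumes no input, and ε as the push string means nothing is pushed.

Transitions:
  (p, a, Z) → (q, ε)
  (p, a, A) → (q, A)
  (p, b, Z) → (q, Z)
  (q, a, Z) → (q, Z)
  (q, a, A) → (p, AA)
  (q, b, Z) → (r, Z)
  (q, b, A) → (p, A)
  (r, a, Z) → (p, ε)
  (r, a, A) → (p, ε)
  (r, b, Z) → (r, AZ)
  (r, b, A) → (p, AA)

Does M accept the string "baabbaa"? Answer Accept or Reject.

(p, baabbaa, Z)
  read b, top Z: go to q, push Z → (q, aabbaa, Z)
  read a, top Z: go to q, push Z → (q, abbaa, Z)
  read a, top Z: go to q, push Z → (q, bbaa, Z)
  read b, top Z: go to r, push Z → (r, baa, Z)
  read b, top Z: go to r, push AZ → (r, aa, AZ)
  read a, top A: go to p, push ε → (p, a, Z)
  read a, top Z: go to q, push ε → (q, ε, ε)
All input consumed and the stack is empty.

Accept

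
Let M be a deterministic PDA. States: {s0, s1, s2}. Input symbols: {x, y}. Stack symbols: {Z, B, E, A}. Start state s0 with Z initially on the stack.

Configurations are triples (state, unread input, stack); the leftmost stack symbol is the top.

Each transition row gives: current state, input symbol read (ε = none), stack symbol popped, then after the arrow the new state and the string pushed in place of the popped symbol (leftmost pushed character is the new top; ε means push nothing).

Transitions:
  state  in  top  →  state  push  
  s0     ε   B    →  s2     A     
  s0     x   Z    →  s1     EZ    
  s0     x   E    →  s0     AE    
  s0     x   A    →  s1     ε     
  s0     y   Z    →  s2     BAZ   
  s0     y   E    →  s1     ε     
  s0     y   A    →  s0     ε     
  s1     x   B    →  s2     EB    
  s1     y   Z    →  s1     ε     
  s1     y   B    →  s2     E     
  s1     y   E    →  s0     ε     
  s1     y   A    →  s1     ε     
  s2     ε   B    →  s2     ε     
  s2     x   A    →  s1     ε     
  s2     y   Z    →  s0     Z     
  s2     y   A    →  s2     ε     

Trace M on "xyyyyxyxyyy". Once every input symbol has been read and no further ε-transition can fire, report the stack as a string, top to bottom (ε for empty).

(s0, xyyyyxyxyyy, Z) ⊢ (s1, yyyyxyxyyy, EZ) ⊢ (s0, yyyxyxyyy, Z) ⊢ (s2, yyxyxyyy, BAZ) ⊢ (s2, yyxyxyyy, AZ) ⊢ (s2, yxyxyyy, Z) ⊢ (s0, xyxyyy, Z) ⊢ (s1, yxyyy, EZ) ⊢ (s0, xyyy, Z) ⊢ (s1, yyy, EZ) ⊢ (s0, yy, Z) ⊢ (s2, y, BAZ) ⊢ (s2, y, AZ) ⊢ (s2, ε, Z)
All input consumed in state s2 with stack Z.

Z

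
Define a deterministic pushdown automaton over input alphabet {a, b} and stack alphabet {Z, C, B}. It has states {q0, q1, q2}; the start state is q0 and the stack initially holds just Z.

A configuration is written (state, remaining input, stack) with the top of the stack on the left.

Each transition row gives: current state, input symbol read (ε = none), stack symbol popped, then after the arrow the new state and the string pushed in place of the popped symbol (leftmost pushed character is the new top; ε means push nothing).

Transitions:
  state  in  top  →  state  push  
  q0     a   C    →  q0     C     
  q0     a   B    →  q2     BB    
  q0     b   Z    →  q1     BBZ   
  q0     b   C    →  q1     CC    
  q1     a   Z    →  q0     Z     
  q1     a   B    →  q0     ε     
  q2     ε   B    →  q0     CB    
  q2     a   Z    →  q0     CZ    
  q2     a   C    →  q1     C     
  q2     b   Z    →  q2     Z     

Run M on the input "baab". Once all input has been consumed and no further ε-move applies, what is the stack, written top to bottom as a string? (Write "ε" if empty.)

CCBBZ

(q0, baab, Z)
  read b, top Z: go to q1, push BBZ → (q1, aab, BBZ)
  read a, top B: go to q0, push ε → (q0, ab, BZ)
  read a, top B: go to q2, push BB → (q2, b, BBZ)
  ε-move, top B: go to q0, push CB → (q0, b, CBBZ)
  read b, top C: go to q1, push CC → (q1, ε, CCBBZ)
All input consumed in state q1 with stack CCBBZ.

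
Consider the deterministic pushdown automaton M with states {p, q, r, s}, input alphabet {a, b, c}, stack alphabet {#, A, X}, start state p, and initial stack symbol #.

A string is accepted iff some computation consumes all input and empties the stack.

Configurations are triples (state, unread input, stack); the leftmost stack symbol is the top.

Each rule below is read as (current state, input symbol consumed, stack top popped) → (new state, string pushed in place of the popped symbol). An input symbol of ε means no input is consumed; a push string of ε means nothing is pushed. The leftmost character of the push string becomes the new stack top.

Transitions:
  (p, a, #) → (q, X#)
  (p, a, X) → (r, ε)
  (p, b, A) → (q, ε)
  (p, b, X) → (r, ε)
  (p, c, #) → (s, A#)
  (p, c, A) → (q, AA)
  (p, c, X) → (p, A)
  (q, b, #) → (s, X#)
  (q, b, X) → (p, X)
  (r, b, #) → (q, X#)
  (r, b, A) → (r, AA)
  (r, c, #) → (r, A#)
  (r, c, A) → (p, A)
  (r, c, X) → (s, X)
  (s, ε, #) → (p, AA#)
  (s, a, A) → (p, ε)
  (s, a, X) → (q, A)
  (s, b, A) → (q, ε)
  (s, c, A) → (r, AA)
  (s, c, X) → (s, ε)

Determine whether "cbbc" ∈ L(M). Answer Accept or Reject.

Reject

(p, cbbc, #)
  read c, top #: go to s, push A# → (s, bbc, A#)
  read b, top A: go to q, push ε → (q, bc, #)
  read b, top #: go to s, push X# → (s, c, X#)
  read c, top X: go to s, push ε → (s, ε, #)
  ε-move, top #: go to p, push AA# → (p, ε, AA#)
All input consumed; stack is AA#, not empty, and no further ε-move applies.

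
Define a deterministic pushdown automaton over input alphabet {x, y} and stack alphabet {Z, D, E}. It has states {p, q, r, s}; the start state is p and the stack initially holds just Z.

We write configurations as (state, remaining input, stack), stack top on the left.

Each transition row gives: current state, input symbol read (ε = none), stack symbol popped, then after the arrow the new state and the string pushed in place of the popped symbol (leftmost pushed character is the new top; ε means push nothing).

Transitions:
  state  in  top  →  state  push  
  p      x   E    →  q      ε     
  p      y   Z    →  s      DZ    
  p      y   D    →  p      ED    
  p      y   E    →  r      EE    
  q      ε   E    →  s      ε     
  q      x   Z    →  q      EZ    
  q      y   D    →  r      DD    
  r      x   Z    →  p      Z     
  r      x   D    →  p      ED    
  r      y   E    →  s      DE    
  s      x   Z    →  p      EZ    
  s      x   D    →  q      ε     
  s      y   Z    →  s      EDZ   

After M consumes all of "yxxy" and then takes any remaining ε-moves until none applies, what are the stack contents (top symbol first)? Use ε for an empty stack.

(p, yxxy, Z) ⊢ (s, xxy, DZ) ⊢ (q, xy, Z) ⊢ (q, y, EZ) ⊢ (s, y, Z) ⊢ (s, ε, EDZ)
All input consumed in state s with stack EDZ.

EDZ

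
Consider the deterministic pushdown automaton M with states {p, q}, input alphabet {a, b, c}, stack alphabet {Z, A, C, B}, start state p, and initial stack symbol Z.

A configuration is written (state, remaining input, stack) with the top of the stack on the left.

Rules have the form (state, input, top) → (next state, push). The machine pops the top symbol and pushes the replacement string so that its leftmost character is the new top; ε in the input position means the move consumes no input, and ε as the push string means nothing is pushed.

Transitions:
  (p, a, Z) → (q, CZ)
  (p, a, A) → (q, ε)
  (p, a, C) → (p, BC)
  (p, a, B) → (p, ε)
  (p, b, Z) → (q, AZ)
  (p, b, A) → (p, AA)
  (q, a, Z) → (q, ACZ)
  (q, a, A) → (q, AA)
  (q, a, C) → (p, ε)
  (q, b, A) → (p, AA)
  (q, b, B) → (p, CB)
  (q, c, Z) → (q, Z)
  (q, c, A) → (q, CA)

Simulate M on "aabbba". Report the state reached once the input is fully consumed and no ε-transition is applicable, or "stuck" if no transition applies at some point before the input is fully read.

(p, aabbba, Z)
  read a, top Z: go to q, push CZ → (q, abbba, CZ)
  read a, top C: go to p, push ε → (p, bbba, Z)
  read b, top Z: go to q, push AZ → (q, bba, AZ)
  read b, top A: go to p, push AA → (p, ba, AAZ)
  read b, top A: go to p, push AA → (p, a, AAAZ)
  read a, top A: go to q, push ε → (q, ε, AAZ)
All input consumed; M is in state q.

q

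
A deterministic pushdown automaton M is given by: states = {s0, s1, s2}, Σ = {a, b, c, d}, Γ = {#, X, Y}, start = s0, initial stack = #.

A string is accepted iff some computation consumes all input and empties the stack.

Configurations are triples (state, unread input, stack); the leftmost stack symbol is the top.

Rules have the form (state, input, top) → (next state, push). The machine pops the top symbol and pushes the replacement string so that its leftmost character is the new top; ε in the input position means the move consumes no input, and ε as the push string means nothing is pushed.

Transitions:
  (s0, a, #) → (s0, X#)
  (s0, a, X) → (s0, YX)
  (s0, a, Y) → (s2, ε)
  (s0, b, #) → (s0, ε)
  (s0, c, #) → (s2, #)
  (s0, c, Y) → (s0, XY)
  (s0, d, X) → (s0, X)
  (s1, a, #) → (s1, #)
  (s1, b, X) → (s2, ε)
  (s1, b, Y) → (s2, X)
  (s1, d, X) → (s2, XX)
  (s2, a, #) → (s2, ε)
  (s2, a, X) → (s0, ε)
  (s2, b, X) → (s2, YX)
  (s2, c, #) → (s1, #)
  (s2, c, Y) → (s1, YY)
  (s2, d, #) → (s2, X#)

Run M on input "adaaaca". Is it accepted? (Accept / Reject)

Accept

(s0, adaaaca, #) ⊢ (s0, daaaca, X#) ⊢ (s0, aaaca, X#) ⊢ (s0, aaca, YX#) ⊢ (s2, aca, X#) ⊢ (s0, ca, #) ⊢ (s2, a, #) ⊢ (s2, ε, ε)
All input consumed and the stack is empty.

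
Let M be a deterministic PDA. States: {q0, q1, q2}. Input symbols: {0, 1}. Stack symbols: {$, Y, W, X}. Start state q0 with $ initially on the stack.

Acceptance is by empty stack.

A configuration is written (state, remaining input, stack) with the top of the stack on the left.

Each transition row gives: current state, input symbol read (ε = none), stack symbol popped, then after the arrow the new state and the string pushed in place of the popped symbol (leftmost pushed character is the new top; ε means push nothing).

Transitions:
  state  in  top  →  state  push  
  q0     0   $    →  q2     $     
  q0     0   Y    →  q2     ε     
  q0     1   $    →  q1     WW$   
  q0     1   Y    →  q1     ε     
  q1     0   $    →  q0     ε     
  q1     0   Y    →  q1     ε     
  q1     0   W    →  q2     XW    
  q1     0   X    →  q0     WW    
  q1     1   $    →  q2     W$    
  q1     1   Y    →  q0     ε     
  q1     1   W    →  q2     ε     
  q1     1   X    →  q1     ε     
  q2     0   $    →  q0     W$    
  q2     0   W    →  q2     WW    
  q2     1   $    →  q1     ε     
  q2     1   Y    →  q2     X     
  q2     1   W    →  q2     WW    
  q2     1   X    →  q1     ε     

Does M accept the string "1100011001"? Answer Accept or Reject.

(q0, 1100011001, $) ⊢ (q1, 100011001, WW$) ⊢ (q2, 00011001, W$) ⊢ (q2, 0011001, WW$) ⊢ (q2, 011001, WWW$) ⊢ (q2, 11001, WWWW$) ⊢ (q2, 1001, WWWWW$) ⊢ (q2, 001, WWWWWW$) ⊢ (q2, 01, WWWWWWW$) ⊢ (q2, 1, WWWWWWWW$) ⊢ (q2, ε, WWWWWWWWW$)
All input consumed; stack is WWWWWWWWW$, not empty, and no further ε-move applies.

Reject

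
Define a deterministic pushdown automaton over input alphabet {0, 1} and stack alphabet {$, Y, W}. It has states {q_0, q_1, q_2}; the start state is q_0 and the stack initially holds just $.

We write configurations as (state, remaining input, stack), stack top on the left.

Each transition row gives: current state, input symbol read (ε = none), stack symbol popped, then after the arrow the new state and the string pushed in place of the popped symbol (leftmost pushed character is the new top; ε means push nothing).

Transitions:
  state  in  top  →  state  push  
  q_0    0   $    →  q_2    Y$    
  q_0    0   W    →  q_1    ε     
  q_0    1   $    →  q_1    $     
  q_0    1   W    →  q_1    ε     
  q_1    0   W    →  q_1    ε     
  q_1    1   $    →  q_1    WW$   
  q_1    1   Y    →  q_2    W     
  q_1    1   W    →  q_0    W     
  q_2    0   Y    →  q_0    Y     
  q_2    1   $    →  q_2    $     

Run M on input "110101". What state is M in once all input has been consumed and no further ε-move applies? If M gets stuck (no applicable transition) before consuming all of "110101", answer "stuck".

q_1

(q_0, 110101, $) ⊢ (q_1, 10101, $) ⊢ (q_1, 0101, WW$) ⊢ (q_1, 101, W$) ⊢ (q_0, 01, W$) ⊢ (q_1, 1, $) ⊢ (q_1, ε, WW$)
All input consumed; M is in state q_1.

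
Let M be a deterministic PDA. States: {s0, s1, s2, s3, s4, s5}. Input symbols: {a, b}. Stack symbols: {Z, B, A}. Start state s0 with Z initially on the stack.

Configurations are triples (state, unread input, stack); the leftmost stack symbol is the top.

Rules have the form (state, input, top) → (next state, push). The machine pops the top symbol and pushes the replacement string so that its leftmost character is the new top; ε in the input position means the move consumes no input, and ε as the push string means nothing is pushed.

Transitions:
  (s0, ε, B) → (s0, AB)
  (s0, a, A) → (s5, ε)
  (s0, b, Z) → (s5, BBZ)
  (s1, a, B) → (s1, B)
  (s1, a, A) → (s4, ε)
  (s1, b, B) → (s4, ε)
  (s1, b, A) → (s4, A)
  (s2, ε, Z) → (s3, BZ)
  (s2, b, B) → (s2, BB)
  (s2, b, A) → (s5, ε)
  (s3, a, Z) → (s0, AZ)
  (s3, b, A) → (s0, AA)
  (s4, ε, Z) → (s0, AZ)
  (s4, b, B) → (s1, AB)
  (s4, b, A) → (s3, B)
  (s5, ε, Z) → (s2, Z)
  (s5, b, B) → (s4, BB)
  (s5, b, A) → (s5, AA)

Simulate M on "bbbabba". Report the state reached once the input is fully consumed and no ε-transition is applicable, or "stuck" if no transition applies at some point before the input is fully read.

(s0, bbbabba, Z) ⊢ (s5, bbabba, BBZ) ⊢ (s4, babba, BBBZ) ⊢ (s1, abba, ABBBZ) ⊢ (s4, bba, BBBZ) ⊢ (s1, ba, ABBBZ) ⊢ (s4, a, ABBBZ)
No transition for (s4, a, top A); M blocks with input a remaining.

stuck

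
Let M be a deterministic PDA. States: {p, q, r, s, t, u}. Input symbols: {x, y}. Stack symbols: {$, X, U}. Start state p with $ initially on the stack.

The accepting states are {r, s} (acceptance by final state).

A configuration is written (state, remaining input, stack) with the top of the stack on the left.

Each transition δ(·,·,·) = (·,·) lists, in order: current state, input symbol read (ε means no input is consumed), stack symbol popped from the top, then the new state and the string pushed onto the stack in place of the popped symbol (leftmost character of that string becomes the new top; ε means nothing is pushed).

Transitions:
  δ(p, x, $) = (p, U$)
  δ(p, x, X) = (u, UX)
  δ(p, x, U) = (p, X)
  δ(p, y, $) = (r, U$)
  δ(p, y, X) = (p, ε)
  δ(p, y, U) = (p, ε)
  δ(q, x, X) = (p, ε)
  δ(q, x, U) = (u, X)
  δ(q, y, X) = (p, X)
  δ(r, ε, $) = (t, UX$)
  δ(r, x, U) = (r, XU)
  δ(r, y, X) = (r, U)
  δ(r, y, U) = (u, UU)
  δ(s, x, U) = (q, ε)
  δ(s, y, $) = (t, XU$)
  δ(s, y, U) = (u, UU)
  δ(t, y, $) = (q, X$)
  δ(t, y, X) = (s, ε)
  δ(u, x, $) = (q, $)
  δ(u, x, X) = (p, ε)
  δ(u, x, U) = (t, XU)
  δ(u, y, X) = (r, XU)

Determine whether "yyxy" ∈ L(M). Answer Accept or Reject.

Accept

(p, yyxy, $) ⊢ (r, yxy, U$) ⊢ (u, xy, UU$) ⊢ (t, y, XUU$) ⊢ (s, ε, UU$)
All input consumed; state s ∈ F.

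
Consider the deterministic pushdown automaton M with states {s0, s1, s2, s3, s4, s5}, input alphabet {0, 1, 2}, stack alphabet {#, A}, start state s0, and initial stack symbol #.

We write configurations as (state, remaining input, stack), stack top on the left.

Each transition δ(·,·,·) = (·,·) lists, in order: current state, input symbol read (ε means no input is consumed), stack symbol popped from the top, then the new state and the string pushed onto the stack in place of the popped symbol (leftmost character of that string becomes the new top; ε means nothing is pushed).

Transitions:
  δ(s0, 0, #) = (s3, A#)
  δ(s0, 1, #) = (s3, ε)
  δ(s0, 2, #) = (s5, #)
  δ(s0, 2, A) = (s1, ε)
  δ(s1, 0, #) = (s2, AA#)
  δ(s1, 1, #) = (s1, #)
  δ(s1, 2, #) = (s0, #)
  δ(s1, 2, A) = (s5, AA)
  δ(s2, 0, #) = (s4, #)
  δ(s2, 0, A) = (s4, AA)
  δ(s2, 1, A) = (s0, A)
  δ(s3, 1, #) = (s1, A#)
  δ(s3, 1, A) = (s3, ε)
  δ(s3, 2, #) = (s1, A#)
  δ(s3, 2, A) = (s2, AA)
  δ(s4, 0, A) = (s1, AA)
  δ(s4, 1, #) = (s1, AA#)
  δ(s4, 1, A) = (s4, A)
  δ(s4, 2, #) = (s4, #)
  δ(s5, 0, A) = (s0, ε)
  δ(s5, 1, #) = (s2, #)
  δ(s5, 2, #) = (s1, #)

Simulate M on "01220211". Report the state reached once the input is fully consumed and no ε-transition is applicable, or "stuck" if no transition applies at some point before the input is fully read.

s1

(s0, 01220211, #)
  read 0, top #: go to s3, push A# → (s3, 1220211, A#)
  read 1, top A: go to s3, push ε → (s3, 220211, #)
  read 2, top #: go to s1, push A# → (s1, 20211, A#)
  read 2, top A: go to s5, push AA → (s5, 0211, AA#)
  read 0, top A: go to s0, push ε → (s0, 211, A#)
  read 2, top A: go to s1, push ε → (s1, 11, #)
  read 1, top #: go to s1, push # → (s1, 1, #)
  read 1, top #: go to s1, push # → (s1, ε, #)
All input consumed; M is in state s1.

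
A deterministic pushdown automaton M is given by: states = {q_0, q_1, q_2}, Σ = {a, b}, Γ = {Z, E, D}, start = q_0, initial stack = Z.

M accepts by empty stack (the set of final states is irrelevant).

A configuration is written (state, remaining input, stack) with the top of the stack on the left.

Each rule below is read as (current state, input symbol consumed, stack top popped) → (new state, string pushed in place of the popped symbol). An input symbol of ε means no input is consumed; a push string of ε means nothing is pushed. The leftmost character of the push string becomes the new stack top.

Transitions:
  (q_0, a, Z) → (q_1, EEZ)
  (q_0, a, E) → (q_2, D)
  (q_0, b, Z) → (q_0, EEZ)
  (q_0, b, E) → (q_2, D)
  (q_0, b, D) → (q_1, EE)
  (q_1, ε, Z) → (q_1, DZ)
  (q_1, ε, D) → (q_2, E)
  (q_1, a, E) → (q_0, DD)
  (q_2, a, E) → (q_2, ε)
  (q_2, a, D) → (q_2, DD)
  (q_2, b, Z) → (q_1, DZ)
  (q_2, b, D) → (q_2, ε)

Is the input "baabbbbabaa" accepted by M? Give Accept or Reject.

Reject

(q_0, baabbbbabaa, Z)
  read b, top Z: go to q_0, push EEZ → (q_0, aabbbbabaa, EEZ)
  read a, top E: go to q_2, push D → (q_2, abbbbabaa, DEZ)
  read a, top D: go to q_2, push DD → (q_2, bbbbabaa, DDEZ)
  read b, top D: go to q_2, push ε → (q_2, bbbabaa, DEZ)
  read b, top D: go to q_2, push ε → (q_2, bbabaa, EZ)
No transition applies at (q_2, bbabaa, EZ); input not fully consumed.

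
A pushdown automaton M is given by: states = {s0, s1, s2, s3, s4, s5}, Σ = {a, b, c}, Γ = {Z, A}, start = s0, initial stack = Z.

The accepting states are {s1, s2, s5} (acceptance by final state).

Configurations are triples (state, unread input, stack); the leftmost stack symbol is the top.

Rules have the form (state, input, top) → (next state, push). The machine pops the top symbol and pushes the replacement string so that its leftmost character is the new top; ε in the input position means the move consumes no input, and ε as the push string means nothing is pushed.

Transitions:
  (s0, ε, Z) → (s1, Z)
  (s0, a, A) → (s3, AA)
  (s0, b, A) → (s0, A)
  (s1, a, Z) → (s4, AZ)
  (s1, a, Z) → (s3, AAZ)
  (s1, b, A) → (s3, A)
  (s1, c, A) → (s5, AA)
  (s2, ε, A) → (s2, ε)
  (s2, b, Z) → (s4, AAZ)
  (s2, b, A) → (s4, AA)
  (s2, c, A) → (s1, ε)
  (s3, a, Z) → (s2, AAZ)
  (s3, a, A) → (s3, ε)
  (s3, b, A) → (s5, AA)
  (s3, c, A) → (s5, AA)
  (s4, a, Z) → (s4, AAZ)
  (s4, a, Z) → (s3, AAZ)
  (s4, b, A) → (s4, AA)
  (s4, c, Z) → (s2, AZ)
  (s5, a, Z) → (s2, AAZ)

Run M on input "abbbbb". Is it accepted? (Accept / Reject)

Reject

No computation consumes all input and reaches a final state.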